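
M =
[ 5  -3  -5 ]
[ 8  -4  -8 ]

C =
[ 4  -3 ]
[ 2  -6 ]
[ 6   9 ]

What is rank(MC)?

2

First compute MC:
[[-16, -42],
 [-24, -72]]
Now row reduce the product.
R2 ← R2 − (3/2)·R1: [0, -9]
2 nonzero rows, so rank(MC) = 2.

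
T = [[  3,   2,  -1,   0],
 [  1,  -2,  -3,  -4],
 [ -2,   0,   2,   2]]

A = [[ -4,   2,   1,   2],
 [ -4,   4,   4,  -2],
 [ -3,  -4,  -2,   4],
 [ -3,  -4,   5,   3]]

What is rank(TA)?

First compute TA:
[[-17,  18,  13,  -2],
 [ 25,  22, -21, -18],
 [ -4, -20,   4,  10]]
Now row reduce the product.
R2 ← R2 + (25/17)·R1: [0, 824/17, -32/17, -356/17]
R3 ← R3 − (4/17)·R1: [0, -412/17, 16/17, 178/17]
R3 ← R3 + (1/2)·R2: [0, 0, 0, 0]
2 nonzero rows, so rank(TA) = 2.

2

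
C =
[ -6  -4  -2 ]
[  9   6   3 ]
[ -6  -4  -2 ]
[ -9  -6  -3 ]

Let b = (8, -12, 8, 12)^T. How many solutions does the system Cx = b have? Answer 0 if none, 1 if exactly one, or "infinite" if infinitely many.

infinite

Row reduce the augmented matrix [C | b].
R2 ← R2 + (3/2)·R1: [0, 0, 0, 0]
R3 ← R3 − R1: [0, 0, 0, 0]
R4 ← R4 − (3/2)·R1: [0, 0, 0, 0]
The echelon form has 1 nonzero rows, and every pivot lies in the first 3 columns, so rank(C) = rank([C|b]) = 1.
The system is consistent.
rank = 1 < 3 unknowns, so there are infinitely many solutions.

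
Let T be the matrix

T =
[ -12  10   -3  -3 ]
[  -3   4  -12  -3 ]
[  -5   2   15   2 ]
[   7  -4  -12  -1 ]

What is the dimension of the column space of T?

2

Row reduce to echelon form.
R2 ← R2 − (1/4)·R1: [0, 3/2, -45/4, -9/4]
R3 ← R3 − (5/12)·R1: [0, -13/6, 65/4, 13/4]
R4 ← R4 + (7/12)·R1: [0, 11/6, -55/4, -11/4]
R3 ← R3 + (13/9)·R2: [0, 0, 0, 0]
R4 ← R4 − (11/9)·R2: [0, 0, 0, 0]
Echelon form has 2 nonzero rows, so rank(T) = 2.
The column space has dimension equal to the rank: 2.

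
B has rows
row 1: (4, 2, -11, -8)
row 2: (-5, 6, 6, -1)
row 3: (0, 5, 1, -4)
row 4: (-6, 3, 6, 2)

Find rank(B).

3

Row reduce to echelon form.
R2 ← R2 + (5/4)·R1: [0, 17/2, -31/4, -11]
R4 ← R4 + (3/2)·R1: [0, 6, -21/2, -10]
R3 ← R3 − (10/17)·R2: [0, 0, 189/34, 42/17]
R4 ← R4 − (12/17)·R2: [0, 0, -171/34, -38/17]
R4 ← R4 + (19/21)·R3: [0, 0, 0, 0]
Echelon form has 3 nonzero rows, so rank(B) = 3.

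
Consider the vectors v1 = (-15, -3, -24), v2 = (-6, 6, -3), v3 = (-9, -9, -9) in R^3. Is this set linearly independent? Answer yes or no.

yes

Form the matrix with these vectors as rows and row reduce.
R2 ← R2 − (2/5)·R1: [0, 36/5, 33/5]
R3 ← R3 − (3/5)·R1: [0, -36/5, 27/5]
R3 ← R3 + R2: [0, 0, 12]
3 nonzero rows, so the 3 vectors span a space of dimension 3.
Since 3 = 3, the vectors are linearly independent.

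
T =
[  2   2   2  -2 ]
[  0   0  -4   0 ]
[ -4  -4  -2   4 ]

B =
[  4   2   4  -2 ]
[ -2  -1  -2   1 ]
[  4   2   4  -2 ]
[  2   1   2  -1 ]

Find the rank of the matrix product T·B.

1

First compute TB:
[[  8,   4,   8,  -4],
 [-16,  -8, -16,   8],
 [ -8,  -4,  -8,   4]]
Now row reduce the product.
R2 ← R2 + (2)·R1: [0, 0, 0, 0]
R3 ← R3 + R1: [0, 0, 0, 0]
1 nonzero row, so rank(TB) = 1.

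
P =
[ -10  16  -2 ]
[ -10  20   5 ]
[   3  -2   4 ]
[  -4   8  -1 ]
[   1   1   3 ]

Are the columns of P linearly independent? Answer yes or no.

yes

Row reduce P to echelon form.
R2 ← R2 − R1: [0, 4, 7]
R3 ← R3 + (3/10)·R1: [0, 14/5, 17/5]
R4 ← R4 − (2/5)·R1: [0, 8/5, -1/5]
R5 ← R5 + (1/10)·R1: [0, 13/5, 14/5]
R3 ← R3 − (7/10)·R2: [0, 0, -3/2]
R4 ← R4 − (2/5)·R2: [0, 0, -3]
R5 ← R5 − (13/20)·R2: [0, 0, -7/4]
R4 ← R4 − (2)·R3: [0, 0, 0]
R5 ← R5 − (7/6)·R3: [0, 0, 0]
3 pivots among 3 columns.
Every column is a pivot column, so the columns are linearly independent.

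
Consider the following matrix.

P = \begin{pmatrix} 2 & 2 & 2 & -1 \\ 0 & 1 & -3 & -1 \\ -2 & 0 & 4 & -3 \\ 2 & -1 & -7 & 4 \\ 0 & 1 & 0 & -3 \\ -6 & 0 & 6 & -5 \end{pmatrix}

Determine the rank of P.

Row reduce to echelon form.
R3 ← R3 + R1: [0, 2, 6, -4]
R4 ← R4 − R1: [0, -3, -9, 5]
R6 ← R6 + (3)·R1: [0, 6, 12, -8]
R3 ← R3 − (2)·R2: [0, 0, 12, -2]
R4 ← R4 + (3)·R2: [0, 0, -18, 2]
R5 ← R5 − R2: [0, 0, 3, -2]
R6 ← R6 − (6)·R2: [0, 0, 30, -2]
R4 ← R4 + (3/2)·R3: [0, 0, 0, -1]
R5 ← R5 − (1/4)·R3: [0, 0, 0, -3/2]
R6 ← R6 − (5/2)·R3: [0, 0, 0, 3]
R5 ← R5 − (3/2)·R4: [0, 0, 0, 0]
R6 ← R6 + (3)·R4: [0, 0, 0, 0]
Echelon form has 4 nonzero rows, so rank(P) = 4.

4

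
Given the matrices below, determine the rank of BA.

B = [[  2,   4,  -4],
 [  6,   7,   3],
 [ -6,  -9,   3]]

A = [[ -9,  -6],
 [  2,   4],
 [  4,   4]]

First compute BA:
[[-26, -12],
 [-28,   4],
 [ 48,  12]]
Now row reduce the product.
R2 ← R2 − (14/13)·R1: [0, 220/13]
R3 ← R3 + (24/13)·R1: [0, -132/13]
R3 ← R3 + (3/5)·R2: [0, 0]
2 nonzero rows, so rank(BA) = 2.

2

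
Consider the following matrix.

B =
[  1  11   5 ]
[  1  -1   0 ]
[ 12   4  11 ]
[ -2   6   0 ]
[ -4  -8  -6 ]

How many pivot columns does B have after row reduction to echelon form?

Row reduce to echelon form.
R2 ← R2 − R1: [0, -12, -5]
R3 ← R3 − (12)·R1: [0, -128, -49]
R4 ← R4 + (2)·R1: [0, 28, 10]
R5 ← R5 + (4)·R1: [0, 36, 14]
R3 ← R3 − (32/3)·R2: [0, 0, 13/3]
R4 ← R4 + (7/3)·R2: [0, 0, -5/3]
R5 ← R5 + (3)·R2: [0, 0, -1]
R4 ← R4 + (5/13)·R3: [0, 0, 0]
R5 ← R5 + (3/13)·R3: [0, 0, 0]
Echelon form has 3 nonzero rows, so rank(B) = 3.
Each nonzero row contributes one pivot column: 3 pivot columns.

3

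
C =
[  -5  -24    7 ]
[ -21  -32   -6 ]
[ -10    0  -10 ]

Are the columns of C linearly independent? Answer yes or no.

yes

Row reduce C to echelon form.
R2 ← R2 − (21/5)·R1: [0, 344/5, -177/5]
R3 ← R3 − (2)·R1: [0, 48, -24]
R3 ← R3 − (30/43)·R2: [0, 0, 30/43]
3 pivots among 3 columns.
Every column is a pivot column, so the columns are linearly independent.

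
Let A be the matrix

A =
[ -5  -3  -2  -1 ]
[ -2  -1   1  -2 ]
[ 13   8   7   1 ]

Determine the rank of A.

Row reduce to echelon form.
R2 ← R2 − (2/5)·R1: [0, 1/5, 9/5, -8/5]
R3 ← R3 + (13/5)·R1: [0, 1/5, 9/5, -8/5]
R3 ← R3 − R2: [0, 0, 0, 0]
Echelon form has 2 nonzero rows, so rank(A) = 2.

2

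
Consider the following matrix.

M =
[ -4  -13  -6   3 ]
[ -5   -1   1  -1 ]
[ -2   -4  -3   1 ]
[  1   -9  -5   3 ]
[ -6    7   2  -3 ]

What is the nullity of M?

1

Row reduce to echelon form.
R2 ← R2 − (5/4)·R1: [0, 61/4, 17/2, -19/4]
R3 ← R3 − (1/2)·R1: [0, 5/2, 0, -1/2]
R4 ← R4 + (1/4)·R1: [0, -49/4, -13/2, 15/4]
R5 ← R5 − (3/2)·R1: [0, 53/2, 11, -15/2]
R3 ← R3 − (10/61)·R2: [0, 0, -85/61, 17/61]
R4 ← R4 + (49/61)·R2: [0, 0, 20/61, -4/61]
R5 ← R5 − (106/61)·R2: [0, 0, -230/61, 46/61]
R4 ← R4 + (4/17)·R3: [0, 0, 0, 0]
R5 ← R5 − (46/17)·R3: [0, 0, 0, 0]
3 nonzero rows, so rank(M) = 3.
M has 4 columns; by rank–nullity, nullity = 4 − 3 = 1.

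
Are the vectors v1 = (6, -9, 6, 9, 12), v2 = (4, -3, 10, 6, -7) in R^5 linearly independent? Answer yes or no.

Form the matrix with these vectors as rows and row reduce.
R2 ← R2 − (2/3)·R1: [0, 3, 6, 0, -15]
2 nonzero rows, so the 2 vectors span a space of dimension 2.
Since 2 = 2, the vectors are linearly independent.

yes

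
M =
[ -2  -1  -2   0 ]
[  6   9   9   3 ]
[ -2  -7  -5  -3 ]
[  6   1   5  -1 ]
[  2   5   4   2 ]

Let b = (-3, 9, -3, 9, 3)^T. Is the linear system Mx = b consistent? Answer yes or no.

yes

Row reduce the augmented matrix [M | b].
R2 ← R2 + (3)·R1: [0, 6, 3, 3, 0]
R3 ← R3 − R1: [0, -6, -3, -3, 0]
R4 ← R4 + (3)·R1: [0, -2, -1, -1, 0]
R5 ← R5 + R1: [0, 4, 2, 2, 0]
R3 ← R3 + R2: [0, 0, 0, 0, 0]
R4 ← R4 + (1/3)·R2: [0, 0, 0, 0, 0]
R5 ← R5 − (2/3)·R2: [0, 0, 0, 0, 0]
The echelon form has 2 nonzero rows, and every pivot lies in the first 4 columns, so rank(M) = rank([M|b]) = 2.
The system is consistent.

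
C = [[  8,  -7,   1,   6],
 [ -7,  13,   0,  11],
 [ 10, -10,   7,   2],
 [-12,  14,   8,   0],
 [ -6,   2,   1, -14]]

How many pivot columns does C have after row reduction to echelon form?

Row reduce to echelon form.
R2 ← R2 + (7/8)·R1: [0, 55/8, 7/8, 65/4]
R3 ← R3 − (5/4)·R1: [0, -5/4, 23/4, -11/2]
R4 ← R4 + (3/2)·R1: [0, 7/2, 19/2, 9]
R5 ← R5 + (3/4)·R1: [0, -13/4, 7/4, -19/2]
R3 ← R3 + (2/11)·R2: [0, 0, 65/11, -28/11]
R4 ← R4 − (28/55)·R2: [0, 0, 498/55, 8/11]
R5 ← R5 + (26/55)·R2: [0, 0, 119/55, -20/11]
R4 ← R4 − (498/325)·R3: [0, 0, 0, 1504/325]
R5 ← R5 − (119/325)·R3: [0, 0, 0, -288/325]
R5 ← R5 + (9/47)·R4: [0, 0, 0, 0]
Echelon form has 4 nonzero rows, so rank(C) = 4.
Each nonzero row contributes one pivot column: 4 pivot columns.

4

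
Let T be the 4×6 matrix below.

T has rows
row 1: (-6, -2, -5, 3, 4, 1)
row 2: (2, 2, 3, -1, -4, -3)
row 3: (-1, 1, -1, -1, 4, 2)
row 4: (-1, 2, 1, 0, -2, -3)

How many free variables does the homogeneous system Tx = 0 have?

Row reduce to echelon form.
R2 ← R2 + (1/3)·R1: [0, 4/3, 4/3, 0, -8/3, -8/3]
R3 ← R3 − (1/6)·R1: [0, 4/3, -1/6, -3/2, 10/3, 11/6]
R4 ← R4 − (1/6)·R1: [0, 7/3, 11/6, -1/2, -8/3, -19/6]
R3 ← R3 − R2: [0, 0, -3/2, -3/2, 6, 9/2]
R4 ← R4 − (7/4)·R2: [0, 0, -1/2, -1/2, 2, 3/2]
R4 ← R4 − (1/3)·R3: [0, 0, 0, 0, 0, 0]
3 nonzero rows, so rank(T) = 3.
T has 6 columns; by rank–nullity, nullity = 6 − 3 = 3.

3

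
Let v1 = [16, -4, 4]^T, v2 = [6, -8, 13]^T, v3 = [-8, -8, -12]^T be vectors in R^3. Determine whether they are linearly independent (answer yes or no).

yes

Form the matrix with these vectors as rows and row reduce.
R2 ← R2 − (3/8)·R1: [0, -13/2, 23/2]
R3 ← R3 + (1/2)·R1: [0, -10, -10]
R3 ← R3 − (20/13)·R2: [0, 0, -360/13]
3 nonzero rows, so the 3 vectors span a space of dimension 3.
Since 3 = 3, the vectors are linearly independent.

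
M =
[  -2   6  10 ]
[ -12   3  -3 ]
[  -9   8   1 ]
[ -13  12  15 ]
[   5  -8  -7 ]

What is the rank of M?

Row reduce to echelon form.
R2 ← R2 − (6)·R1: [0, -33, -63]
R3 ← R3 − (9/2)·R1: [0, -19, -44]
R4 ← R4 − (13/2)·R1: [0, -27, -50]
R5 ← R5 + (5/2)·R1: [0, 7, 18]
R3 ← R3 − (19/33)·R2: [0, 0, -85/11]
R4 ← R4 − (9/11)·R2: [0, 0, 17/11]
R5 ← R5 + (7/33)·R2: [0, 0, 51/11]
R4 ← R4 + (1/5)·R3: [0, 0, 0]
R5 ← R5 + (3/5)·R3: [0, 0, 0]
Echelon form has 3 nonzero rows, so rank(M) = 3.

3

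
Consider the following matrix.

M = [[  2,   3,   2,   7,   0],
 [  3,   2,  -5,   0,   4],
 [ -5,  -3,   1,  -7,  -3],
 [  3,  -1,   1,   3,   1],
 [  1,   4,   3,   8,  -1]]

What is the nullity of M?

Row reduce to echelon form.
R2 ← R2 − (3/2)·R1: [0, -5/2, -8, -21/2, 4]
R3 ← R3 + (5/2)·R1: [0, 9/2, 6, 21/2, -3]
R4 ← R4 − (3/2)·R1: [0, -11/2, -2, -15/2, 1]
R5 ← R5 − (1/2)·R1: [0, 5/2, 2, 9/2, -1]
R3 ← R3 + (9/5)·R2: [0, 0, -42/5, -42/5, 21/5]
R4 ← R4 − (11/5)·R2: [0, 0, 78/5, 78/5, -39/5]
R5 ← R5 + R2: [0, 0, -6, -6, 3]
R4 ← R4 + (13/7)·R3: [0, 0, 0, 0, 0]
R5 ← R5 − (5/7)·R3: [0, 0, 0, 0, 0]
3 nonzero rows, so rank(M) = 3.
M has 5 columns; by rank–nullity, nullity = 5 − 3 = 2.

2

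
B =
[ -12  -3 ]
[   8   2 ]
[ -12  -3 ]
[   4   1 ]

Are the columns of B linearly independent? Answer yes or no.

Row reduce B to echelon form.
R2 ← R2 + (2/3)·R1: [0, 0]
R3 ← R3 − R1: [0, 0]
R4 ← R4 + (1/3)·R1: [0, 0]
1 pivot among 2 columns.
Only 1 < 2 pivot columns, so the columns are linearly dependent.

no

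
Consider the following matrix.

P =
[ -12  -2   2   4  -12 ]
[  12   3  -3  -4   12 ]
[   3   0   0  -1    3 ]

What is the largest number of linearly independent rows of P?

2

Row reduce to echelon form.
R2 ← R2 + R1: [0, 1, -1, 0, 0]
R3 ← R3 + (1/4)·R1: [0, -1/2, 1/2, 0, 0]
R3 ← R3 + (1/2)·R2: [0, 0, 0, 0, 0]
Echelon form has 2 nonzero rows, so rank(P) = 2.
The rank gives the maximum number of linearly independent rows: 2.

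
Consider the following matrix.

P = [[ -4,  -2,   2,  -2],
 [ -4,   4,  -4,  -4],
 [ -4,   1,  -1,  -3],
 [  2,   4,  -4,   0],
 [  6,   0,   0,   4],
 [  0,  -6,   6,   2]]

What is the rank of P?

Row reduce to echelon form.
R2 ← R2 − R1: [0, 6, -6, -2]
R3 ← R3 − R1: [0, 3, -3, -1]
R4 ← R4 + (1/2)·R1: [0, 3, -3, -1]
R5 ← R5 + (3/2)·R1: [0, -3, 3, 1]
R3 ← R3 − (1/2)·R2: [0, 0, 0, 0]
R4 ← R4 − (1/2)·R2: [0, 0, 0, 0]
R5 ← R5 + (1/2)·R2: [0, 0, 0, 0]
R6 ← R6 + R2: [0, 0, 0, 0]
Echelon form has 2 nonzero rows, so rank(P) = 2.

2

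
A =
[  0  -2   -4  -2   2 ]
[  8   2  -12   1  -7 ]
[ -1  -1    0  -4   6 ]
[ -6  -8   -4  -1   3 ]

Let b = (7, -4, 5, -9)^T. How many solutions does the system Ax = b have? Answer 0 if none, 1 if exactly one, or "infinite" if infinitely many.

Row reduce the augmented matrix [A | b].
Swap R1 ↔ R2
R3 ← R3 + (1/8)·R1: [0, -3/4, -3/2, -31/8, 41/8, 9/2]
R4 ← R4 + (3/4)·R1: [0, -13/2, -13, -1/4, -9/4, -12]
R3 ← R3 − (3/8)·R2: [0, 0, 0, -25/8, 35/8, 15/8]
R4 ← R4 − (13/4)·R2: [0, 0, 0, 25/4, -35/4, -139/4]
R4 ← R4 + (2)·R3: [0, 0, 0, 0, 0, -31]
The echelon form has 4 nonzero rows; the last pivot sits in the augmented column, so rank(A) = 3 but rank([A|b]) = 4.
Since the ranks differ, the system is inconsistent.
It has no solutions.

0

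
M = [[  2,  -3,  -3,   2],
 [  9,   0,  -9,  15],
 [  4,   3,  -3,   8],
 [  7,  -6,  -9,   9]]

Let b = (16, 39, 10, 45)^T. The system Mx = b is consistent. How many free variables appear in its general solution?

2

Row reduce the augmented matrix [M | b].
R2 ← R2 − (9/2)·R1: [0, 27/2, 9/2, 6, -33]
R3 ← R3 − (2)·R1: [0, 9, 3, 4, -22]
R4 ← R4 − (7/2)·R1: [0, 9/2, 3/2, 2, -11]
R3 ← R3 − (2/3)·R2: [0, 0, 0, 0, 0]
R4 ← R4 − (1/3)·R2: [0, 0, 0, 0, 0]
The echelon form has 2 nonzero rows, and every pivot lies in the first 4 columns, so rank(M) = rank([M|b]) = 2.
The system is consistent.
Free variables = (unknowns) − (rank) = 4 − 2 = 2.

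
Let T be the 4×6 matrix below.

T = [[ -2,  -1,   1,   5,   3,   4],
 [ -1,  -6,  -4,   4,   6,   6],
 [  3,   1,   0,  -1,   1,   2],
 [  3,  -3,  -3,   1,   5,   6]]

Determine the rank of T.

3

Row reduce to echelon form.
R2 ← R2 − (1/2)·R1: [0, -11/2, -9/2, 3/2, 9/2, 4]
R3 ← R3 + (3/2)·R1: [0, -1/2, 3/2, 13/2, 11/2, 8]
R4 ← R4 + (3/2)·R1: [0, -9/2, -3/2, 17/2, 19/2, 12]
R3 ← R3 − (1/11)·R2: [0, 0, 21/11, 70/11, 56/11, 84/11]
R4 ← R4 − (9/11)·R2: [0, 0, 24/11, 80/11, 64/11, 96/11]
R4 ← R4 − (8/7)·R3: [0, 0, 0, 0, 0, 0]
Echelon form has 3 nonzero rows, so rank(T) = 3.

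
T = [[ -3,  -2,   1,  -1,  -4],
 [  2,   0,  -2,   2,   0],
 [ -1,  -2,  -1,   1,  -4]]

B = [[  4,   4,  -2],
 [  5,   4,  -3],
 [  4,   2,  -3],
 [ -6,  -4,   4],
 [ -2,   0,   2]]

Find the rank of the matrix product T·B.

First compute TB:
[[ -4, -14,  -3],
 [-12,  -4,  10],
 [-16, -18,   7]]
Now row reduce the product.
R2 ← R2 − (3)·R1: [0, 38, 19]
R3 ← R3 − (4)·R1: [0, 38, 19]
R3 ← R3 − R2: [0, 0, 0]
2 nonzero rows, so rank(TB) = 2.

2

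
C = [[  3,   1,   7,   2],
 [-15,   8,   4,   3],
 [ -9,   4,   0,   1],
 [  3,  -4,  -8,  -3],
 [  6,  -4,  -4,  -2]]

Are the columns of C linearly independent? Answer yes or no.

Row reduce C to echelon form.
R2 ← R2 + (5)·R1: [0, 13, 39, 13]
R3 ← R3 + (3)·R1: [0, 7, 21, 7]
R4 ← R4 − R1: [0, -5, -15, -5]
R5 ← R5 − (2)·R1: [0, -6, -18, -6]
R3 ← R3 − (7/13)·R2: [0, 0, 0, 0]
R4 ← R4 + (5/13)·R2: [0, 0, 0, 0]
R5 ← R5 + (6/13)·R2: [0, 0, 0, 0]
2 pivots among 4 columns.
Only 2 < 4 pivot columns, so the columns are linearly dependent.

no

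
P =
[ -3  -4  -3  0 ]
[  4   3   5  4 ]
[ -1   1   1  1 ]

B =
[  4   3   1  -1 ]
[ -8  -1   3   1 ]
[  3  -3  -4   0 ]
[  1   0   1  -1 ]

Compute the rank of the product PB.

3

First compute PB:
[[ 11,   4,  -3,  -1],
 [ 11,  -6,  -3,  -5],
 [ -8,  -7,  -1,   1]]
Now row reduce the product.
R2 ← R2 − R1: [0, -10, 0, -4]
R3 ← R3 + (8/11)·R1: [0, -45/11, -35/11, 3/11]
R3 ← R3 − (9/22)·R2: [0, 0, -35/11, 21/11]
3 nonzero rows, so rank(PB) = 3.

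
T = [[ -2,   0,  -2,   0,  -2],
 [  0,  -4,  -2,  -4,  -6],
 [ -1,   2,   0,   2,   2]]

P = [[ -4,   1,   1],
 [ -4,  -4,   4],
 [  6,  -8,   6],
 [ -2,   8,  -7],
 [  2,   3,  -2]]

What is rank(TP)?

First compute TP:
[[ -8,   8, -10],
 [  0, -18,  12],
 [ -4,  13, -11]]
Now row reduce the product.
R3 ← R3 − (1/2)·R1: [0, 9, -6]
R3 ← R3 + (1/2)·R2: [0, 0, 0]
2 nonzero rows, so rank(TP) = 2.

2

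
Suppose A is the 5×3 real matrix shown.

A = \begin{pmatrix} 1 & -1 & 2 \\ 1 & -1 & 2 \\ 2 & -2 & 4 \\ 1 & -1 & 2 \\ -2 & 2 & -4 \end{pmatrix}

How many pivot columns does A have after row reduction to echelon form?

Row reduce to echelon form.
R2 ← R2 − R1: [0, 0, 0]
R3 ← R3 − (2)·R1: [0, 0, 0]
R4 ← R4 − R1: [0, 0, 0]
R5 ← R5 + (2)·R1: [0, 0, 0]
Echelon form has 1 nonzero row, so rank(A) = 1.
Each nonzero row contributes one pivot column: 1 pivot columns.

1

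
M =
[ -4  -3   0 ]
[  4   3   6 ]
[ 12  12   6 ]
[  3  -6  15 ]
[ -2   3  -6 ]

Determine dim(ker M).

0

Row reduce to echelon form.
R2 ← R2 + R1: [0, 0, 6]
R3 ← R3 + (3)·R1: [0, 3, 6]
R4 ← R4 + (3/4)·R1: [0, -33/4, 15]
R5 ← R5 − (1/2)·R1: [0, 9/2, -6]
Swap R2 ↔ R3
R4 ← R4 + (11/4)·R2: [0, 0, 63/2]
R5 ← R5 − (3/2)·R2: [0, 0, -15]
R4 ← R4 − (21/4)·R3: [0, 0, 0]
R5 ← R5 + (5/2)·R3: [0, 0, 0]
3 nonzero rows, so rank(M) = 3.
M has 3 columns; by rank–nullity, nullity = 3 − 3 = 0.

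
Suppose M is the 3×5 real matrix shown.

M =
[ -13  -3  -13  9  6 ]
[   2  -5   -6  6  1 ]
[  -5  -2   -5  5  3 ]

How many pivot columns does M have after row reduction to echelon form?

Row reduce to echelon form.
R2 ← R2 + (2/13)·R1: [0, -71/13, -8, 96/13, 25/13]
R3 ← R3 − (5/13)·R1: [0, -11/13, 0, 20/13, 9/13]
R3 ← R3 − (11/71)·R2: [0, 0, 88/71, 28/71, 28/71]
Echelon form has 3 nonzero rows, so rank(M) = 3.
Each nonzero row contributes one pivot column: 3 pivot columns.

3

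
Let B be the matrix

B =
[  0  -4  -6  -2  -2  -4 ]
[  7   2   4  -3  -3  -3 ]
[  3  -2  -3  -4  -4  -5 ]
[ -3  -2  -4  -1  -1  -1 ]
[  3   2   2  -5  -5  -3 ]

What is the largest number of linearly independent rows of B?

Row reduce to echelon form.
Swap R1 ↔ R2
R3 ← R3 − (3/7)·R1: [0, -20/7, -33/7, -19/7, -19/7, -26/7]
R4 ← R4 + (3/7)·R1: [0, -8/7, -16/7, -16/7, -16/7, -16/7]
R5 ← R5 − (3/7)·R1: [0, 8/7, 2/7, -26/7, -26/7, -12/7]
R3 ← R3 − (5/7)·R2: [0, 0, -3/7, -9/7, -9/7, -6/7]
R4 ← R4 − (2/7)·R2: [0, 0, -4/7, -12/7, -12/7, -8/7]
R5 ← R5 + (2/7)·R2: [0, 0, -10/7, -30/7, -30/7, -20/7]
R4 ← R4 − (4/3)·R3: [0, 0, 0, 0, 0, 0]
R5 ← R5 − (10/3)·R3: [0, 0, 0, 0, 0, 0]
Echelon form has 3 nonzero rows, so rank(B) = 3.
The rank gives the maximum number of linearly independent rows: 3.

3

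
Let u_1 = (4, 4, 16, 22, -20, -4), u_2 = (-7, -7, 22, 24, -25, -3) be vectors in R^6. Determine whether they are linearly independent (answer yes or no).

Form the matrix with these vectors as rows and row reduce.
R2 ← R2 + (7/4)·R1: [0, 0, 50, 125/2, -60, -10]
2 nonzero rows, so the 2 vectors span a space of dimension 2.
Since 2 = 2, the vectors are linearly independent.

yes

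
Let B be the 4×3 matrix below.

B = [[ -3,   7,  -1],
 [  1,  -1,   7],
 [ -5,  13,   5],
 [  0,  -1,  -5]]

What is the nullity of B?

Row reduce to echelon form.
R2 ← R2 + (1/3)·R1: [0, 4/3, 20/3]
R3 ← R3 − (5/3)·R1: [0, 4/3, 20/3]
R3 ← R3 − R2: [0, 0, 0]
R4 ← R4 + (3/4)·R2: [0, 0, 0]
2 nonzero rows, so rank(B) = 2.
B has 3 columns; by rank–nullity, nullity = 3 − 2 = 1.

1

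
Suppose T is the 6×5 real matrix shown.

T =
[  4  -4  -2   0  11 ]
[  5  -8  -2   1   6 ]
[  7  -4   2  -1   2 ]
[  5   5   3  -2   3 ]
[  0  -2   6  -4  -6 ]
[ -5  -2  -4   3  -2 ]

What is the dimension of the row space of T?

Row reduce to echelon form.
R2 ← R2 − (5/4)·R1: [0, -3, 1/2, 1, -31/4]
R3 ← R3 − (7/4)·R1: [0, 3, 11/2, -1, -69/4]
R4 ← R4 − (5/4)·R1: [0, 10, 11/2, -2, -43/4]
R6 ← R6 + (5/4)·R1: [0, -7, -13/2, 3, 47/4]
R3 ← R3 + R2: [0, 0, 6, 0, -25]
R4 ← R4 + (10/3)·R2: [0, 0, 43/6, 4/3, -439/12]
R5 ← R5 − (2/3)·R2: [0, 0, 17/3, -14/3, -5/6]
R6 ← R6 − (7/3)·R2: [0, 0, -23/3, 2/3, 179/6]
R4 ← R4 − (43/36)·R3: [0, 0, 0, 4/3, -121/18]
R5 ← R5 − (17/18)·R3: [0, 0, 0, -14/3, 205/9]
R6 ← R6 + (23/18)·R3: [0, 0, 0, 2/3, -19/9]
R5 ← R5 + (7/2)·R4: [0, 0, 0, 0, -3/4]
R6 ← R6 − (1/2)·R4: [0, 0, 0, 0, 5/4]
R6 ← R6 + (5/3)·R5: [0, 0, 0, 0, 0]
Echelon form has 5 nonzero rows, so rank(T) = 5.
The row space has dimension equal to the rank: 5.

5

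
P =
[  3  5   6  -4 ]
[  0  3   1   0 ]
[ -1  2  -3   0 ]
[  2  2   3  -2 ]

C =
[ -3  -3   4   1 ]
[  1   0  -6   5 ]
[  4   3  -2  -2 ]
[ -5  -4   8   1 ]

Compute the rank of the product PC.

4

First compute PC:
[[ 40,  25, -62,  12],
 [  7,   3, -20,  13],
 [ -7,  -6, -10,  15],
 [ 18,  11, -26,   4]]
Now row reduce the product.
R2 ← R2 − (7/40)·R1: [0, -11/8, -183/20, 109/10]
R3 ← R3 + (7/40)·R1: [0, -13/8, -417/20, 171/10]
R4 ← R4 − (9/20)·R1: [0, -1/4, 19/10, -7/5]
R3 ← R3 − (13/11)·R2: [0, 0, -552/55, 232/55]
R4 ← R4 − (2/11)·R2: [0, 0, 196/55, -186/55]
R4 ← R4 + (49/138)·R3: [0, 0, 0, -130/69]
4 nonzero rows, so rank(PC) = 4.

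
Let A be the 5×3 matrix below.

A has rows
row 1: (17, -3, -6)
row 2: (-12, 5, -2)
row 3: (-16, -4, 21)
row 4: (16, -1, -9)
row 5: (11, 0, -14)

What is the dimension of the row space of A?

3

Row reduce to echelon form.
R2 ← R2 + (12/17)·R1: [0, 49/17, -106/17]
R3 ← R3 + (16/17)·R1: [0, -116/17, 261/17]
R4 ← R4 − (16/17)·R1: [0, 31/17, -57/17]
R5 ← R5 − (11/17)·R1: [0, 33/17, -172/17]
R3 ← R3 + (116/49)·R2: [0, 0, 29/49]
R4 ← R4 − (31/49)·R2: [0, 0, 29/49]
R5 ← R5 − (33/49)·R2: [0, 0, -290/49]
R4 ← R4 − R3: [0, 0, 0]
R5 ← R5 + (10)·R3: [0, 0, 0]
Echelon form has 3 nonzero rows, so rank(A) = 3.
The row space has dimension equal to the rank: 3.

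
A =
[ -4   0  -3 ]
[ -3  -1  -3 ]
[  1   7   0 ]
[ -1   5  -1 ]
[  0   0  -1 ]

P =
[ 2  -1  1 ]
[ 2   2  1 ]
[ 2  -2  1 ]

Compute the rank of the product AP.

2

First compute AP:
[[-14,  10,  -7],
 [-14,   7,  -7],
 [ 16,  13,   8],
 [  6,  13,   3],
 [ -2,   2,  -1]]
Now row reduce the product.
R2 ← R2 − R1: [0, -3, 0]
R3 ← R3 + (8/7)·R1: [0, 171/7, 0]
R4 ← R4 + (3/7)·R1: [0, 121/7, 0]
R5 ← R5 − (1/7)·R1: [0, 4/7, 0]
R3 ← R3 + (57/7)·R2: [0, 0, 0]
R4 ← R4 + (121/21)·R2: [0, 0, 0]
R5 ← R5 + (4/21)·R2: [0, 0, 0]
2 nonzero rows, so rank(AP) = 2.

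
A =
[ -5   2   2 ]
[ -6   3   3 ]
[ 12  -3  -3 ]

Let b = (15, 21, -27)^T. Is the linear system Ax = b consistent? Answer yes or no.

yes

Row reduce the augmented matrix [A | b].
R2 ← R2 − (6/5)·R1: [0, 3/5, 3/5, 3]
R3 ← R3 + (12/5)·R1: [0, 9/5, 9/5, 9]
R3 ← R3 − (3)·R2: [0, 0, 0, 0]
The echelon form has 2 nonzero rows, and every pivot lies in the first 3 columns, so rank(A) = rank([A|b]) = 2.
The system is consistent.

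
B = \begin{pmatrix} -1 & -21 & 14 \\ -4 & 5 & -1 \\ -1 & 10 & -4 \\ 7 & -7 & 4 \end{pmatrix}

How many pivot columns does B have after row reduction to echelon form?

Row reduce to echelon form.
R2 ← R2 − (4)·R1: [0, 89, -57]
R3 ← R3 − R1: [0, 31, -18]
R4 ← R4 + (7)·R1: [0, -154, 102]
R3 ← R3 − (31/89)·R2: [0, 0, 165/89]
R4 ← R4 + (154/89)·R2: [0, 0, 300/89]
R4 ← R4 − (20/11)·R3: [0, 0, 0]
Echelon form has 3 nonzero rows, so rank(B) = 3.
Each nonzero row contributes one pivot column: 3 pivot columns.

3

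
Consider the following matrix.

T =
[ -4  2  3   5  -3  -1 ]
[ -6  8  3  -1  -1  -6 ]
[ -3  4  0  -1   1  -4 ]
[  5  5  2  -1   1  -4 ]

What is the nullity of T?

2

Row reduce to echelon form.
R2 ← R2 − (3/2)·R1: [0, 5, -3/2, -17/2, 7/2, -9/2]
R3 ← R3 − (3/4)·R1: [0, 5/2, -9/4, -19/4, 13/4, -13/4]
R4 ← R4 + (5/4)·R1: [0, 15/2, 23/4, 21/4, -11/4, -21/4]
R3 ← R3 − (1/2)·R2: [0, 0, -3/2, -1/2, 3/2, -1]
R4 ← R4 − (3/2)·R2: [0, 0, 8, 18, -8, 3/2]
R4 ← R4 + (16/3)·R3: [0, 0, 0, 46/3, 0, -23/6]
4 nonzero rows, so rank(T) = 4.
T has 6 columns; by rank–nullity, nullity = 6 − 4 = 2.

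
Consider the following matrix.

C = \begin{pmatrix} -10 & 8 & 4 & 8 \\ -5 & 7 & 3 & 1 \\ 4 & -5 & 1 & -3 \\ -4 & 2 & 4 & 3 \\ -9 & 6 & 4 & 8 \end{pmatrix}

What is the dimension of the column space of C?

3

Row reduce to echelon form.
R2 ← R2 − (1/2)·R1: [0, 3, 1, -3]
R3 ← R3 + (2/5)·R1: [0, -9/5, 13/5, 1/5]
R4 ← R4 − (2/5)·R1: [0, -6/5, 12/5, -1/5]
R5 ← R5 − (9/10)·R1: [0, -6/5, 2/5, 4/5]
R3 ← R3 + (3/5)·R2: [0, 0, 16/5, -8/5]
R4 ← R4 + (2/5)·R2: [0, 0, 14/5, -7/5]
R5 ← R5 + (2/5)·R2: [0, 0, 4/5, -2/5]
R4 ← R4 − (7/8)·R3: [0, 0, 0, 0]
R5 ← R5 − (1/4)·R3: [0, 0, 0, 0]
Echelon form has 3 nonzero rows, so rank(C) = 3.
The column space has dimension equal to the rank: 3.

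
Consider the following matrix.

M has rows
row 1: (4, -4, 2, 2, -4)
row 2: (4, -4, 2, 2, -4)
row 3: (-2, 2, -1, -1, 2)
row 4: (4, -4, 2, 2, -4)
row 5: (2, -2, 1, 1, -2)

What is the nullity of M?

4

Row reduce to echelon form.
R2 ← R2 − R1: [0, 0, 0, 0, 0]
R3 ← R3 + (1/2)·R1: [0, 0, 0, 0, 0]
R4 ← R4 − R1: [0, 0, 0, 0, 0]
R5 ← R5 − (1/2)·R1: [0, 0, 0, 0, 0]
1 nonzero row, so rank(M) = 1.
M has 5 columns; by rank–nullity, nullity = 5 − 1 = 4.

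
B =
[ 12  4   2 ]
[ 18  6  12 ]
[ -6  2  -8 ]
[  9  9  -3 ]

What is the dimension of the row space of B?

Row reduce to echelon form.
R2 ← R2 − (3/2)·R1: [0, 0, 9]
R3 ← R3 + (1/2)·R1: [0, 4, -7]
R4 ← R4 − (3/4)·R1: [0, 6, -9/2]
Swap R2 ↔ R3
R4 ← R4 − (3/2)·R2: [0, 0, 6]
R4 ← R4 − (2/3)·R3: [0, 0, 0]
Echelon form has 3 nonzero rows, so rank(B) = 3.
The row space has dimension equal to the rank: 3.

3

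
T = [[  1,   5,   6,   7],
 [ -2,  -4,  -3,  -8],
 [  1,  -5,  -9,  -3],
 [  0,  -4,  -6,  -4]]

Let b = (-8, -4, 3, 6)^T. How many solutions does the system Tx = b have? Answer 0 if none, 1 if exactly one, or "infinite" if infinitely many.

Row reduce the augmented matrix [T | b].
R2 ← R2 + (2)·R1: [0, 6, 9, 6, -20]
R3 ← R3 − R1: [0, -10, -15, -10, 11]
R3 ← R3 + (5/3)·R2: [0, 0, 0, 0, -67/3]
R4 ← R4 + (2/3)·R2: [0, 0, 0, 0, -22/3]
R4 ← R4 − (22/67)·R3: [0, 0, 0, 0, 0]
The echelon form has 3 nonzero rows; the last pivot sits in the augmented column, so rank(T) = 2 but rank([T|b]) = 3.
Since the ranks differ, the system is inconsistent.
It has no solutions.

0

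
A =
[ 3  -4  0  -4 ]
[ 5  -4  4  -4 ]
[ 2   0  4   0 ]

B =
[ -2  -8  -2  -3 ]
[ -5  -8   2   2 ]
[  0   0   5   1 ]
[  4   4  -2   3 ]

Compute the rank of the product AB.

First compute AB:
[[ -2,  -8,  -6, -29],
 [ -6, -24,  10, -31],
 [ -4, -16,  16,  -2]]
Now row reduce the product.
R2 ← R2 − (3)·R1: [0, 0, 28, 56]
R3 ← R3 − (2)·R1: [0, 0, 28, 56]
R3 ← R3 − R2: [0, 0, 0, 0]
2 nonzero rows, so rank(AB) = 2.

2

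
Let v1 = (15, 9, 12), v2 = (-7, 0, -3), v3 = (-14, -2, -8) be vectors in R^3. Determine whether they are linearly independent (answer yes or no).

Form the matrix with these vectors as rows and row reduce.
R2 ← R2 + (7/15)·R1: [0, 21/5, 13/5]
R3 ← R3 + (14/15)·R1: [0, 32/5, 16/5]
R3 ← R3 − (32/21)·R2: [0, 0, -16/21]
3 nonzero rows, so the 3 vectors span a space of dimension 3.
Since 3 = 3, the vectors are linearly independent.

yes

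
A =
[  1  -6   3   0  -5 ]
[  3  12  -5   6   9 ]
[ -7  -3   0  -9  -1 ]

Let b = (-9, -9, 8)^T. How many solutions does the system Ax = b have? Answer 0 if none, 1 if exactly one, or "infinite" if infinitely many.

Row reduce the augmented matrix [A | b].
R2 ← R2 − (3)·R1: [0, 30, -14, 6, 24, 18]
R3 ← R3 + (7)·R1: [0, -45, 21, -9, -36, -55]
R3 ← R3 + (3/2)·R2: [0, 0, 0, 0, 0, -28]
The echelon form has 3 nonzero rows; the last pivot sits in the augmented column, so rank(A) = 2 but rank([A|b]) = 3.
Since the ranks differ, the system is inconsistent.
It has no solutions.

0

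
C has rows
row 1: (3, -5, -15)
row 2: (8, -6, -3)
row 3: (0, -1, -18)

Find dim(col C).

Row reduce to echelon form.
R2 ← R2 − (8/3)·R1: [0, 22/3, 37]
R3 ← R3 + (3/22)·R2: [0, 0, -285/22]
Echelon form has 3 nonzero rows, so rank(C) = 3.
The column space has dimension equal to the rank: 3.

3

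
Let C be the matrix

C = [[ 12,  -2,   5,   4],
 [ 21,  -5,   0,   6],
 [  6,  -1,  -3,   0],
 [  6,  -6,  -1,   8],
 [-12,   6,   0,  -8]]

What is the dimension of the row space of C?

3

Row reduce to echelon form.
R2 ← R2 − (7/4)·R1: [0, -3/2, -35/4, -1]
R3 ← R3 − (1/2)·R1: [0, 0, -11/2, -2]
R4 ← R4 − (1/2)·R1: [0, -5, -7/2, 6]
R5 ← R5 + R1: [0, 4, 5, -4]
R4 ← R4 − (10/3)·R2: [0, 0, 77/3, 28/3]
R5 ← R5 + (8/3)·R2: [0, 0, -55/3, -20/3]
R4 ← R4 + (14/3)·R3: [0, 0, 0, 0]
R5 ← R5 − (10/3)·R3: [0, 0, 0, 0]
Echelon form has 3 nonzero rows, so rank(C) = 3.
The row space has dimension equal to the rank: 3.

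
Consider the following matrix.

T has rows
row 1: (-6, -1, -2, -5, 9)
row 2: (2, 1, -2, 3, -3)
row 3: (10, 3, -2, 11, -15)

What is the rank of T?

Row reduce to echelon form.
R2 ← R2 + (1/3)·R1: [0, 2/3, -8/3, 4/3, 0]
R3 ← R3 + (5/3)·R1: [0, 4/3, -16/3, 8/3, 0]
R3 ← R3 − (2)·R2: [0, 0, 0, 0, 0]
Echelon form has 2 nonzero rows, so rank(T) = 2.

2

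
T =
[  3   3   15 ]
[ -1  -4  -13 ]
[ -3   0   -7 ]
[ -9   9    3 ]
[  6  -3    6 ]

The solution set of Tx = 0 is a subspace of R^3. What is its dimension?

1

Row reduce to echelon form.
R2 ← R2 + (1/3)·R1: [0, -3, -8]
R3 ← R3 + R1: [0, 3, 8]
R4 ← R4 + (3)·R1: [0, 18, 48]
R5 ← R5 − (2)·R1: [0, -9, -24]
R3 ← R3 + R2: [0, 0, 0]
R4 ← R4 + (6)·R2: [0, 0, 0]
R5 ← R5 − (3)·R2: [0, 0, 0]
2 nonzero rows, so rank(T) = 2.
T has 3 columns; by rank–nullity, nullity = 3 − 2 = 1.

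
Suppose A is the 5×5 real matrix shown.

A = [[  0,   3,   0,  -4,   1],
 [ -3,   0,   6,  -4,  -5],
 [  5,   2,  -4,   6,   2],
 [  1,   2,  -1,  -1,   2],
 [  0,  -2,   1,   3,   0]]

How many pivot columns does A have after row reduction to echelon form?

4

Row reduce to echelon form.
Swap R1 ↔ R2
R3 ← R3 + (5/3)·R1: [0, 2, 6, -2/3, -19/3]
R4 ← R4 + (1/3)·R1: [0, 2, 1, -7/3, 1/3]
R3 ← R3 − (2/3)·R2: [0, 0, 6, 2, -7]
R4 ← R4 − (2/3)·R2: [0, 0, 1, 1/3, -1/3]
R5 ← R5 + (2/3)·R2: [0, 0, 1, 1/3, 2/3]
R4 ← R4 − (1/6)·R3: [0, 0, 0, 0, 5/6]
R5 ← R5 − (1/6)·R3: [0, 0, 0, 0, 11/6]
R5 ← R5 − (11/5)·R4: [0, 0, 0, 0, 0]
Echelon form has 4 nonzero rows, so rank(A) = 4.
Each nonzero row contributes one pivot column: 4 pivot columns.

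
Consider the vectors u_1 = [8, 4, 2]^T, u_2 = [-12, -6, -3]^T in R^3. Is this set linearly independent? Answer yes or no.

no

Form the matrix with these vectors as rows and row reduce.
R2 ← R2 + (3/2)·R1: [0, 0, 0]
1 nonzero row, so the 2 vectors span a space of dimension 1.
Since 1 < 2, the vectors are linearly dependent.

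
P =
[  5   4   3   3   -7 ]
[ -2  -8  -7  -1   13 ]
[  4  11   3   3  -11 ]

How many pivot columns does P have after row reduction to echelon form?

3

Row reduce to echelon form.
R2 ← R2 + (2/5)·R1: [0, -32/5, -29/5, 1/5, 51/5]
R3 ← R3 − (4/5)·R1: [0, 39/5, 3/5, 3/5, -27/5]
R3 ← R3 + (39/32)·R2: [0, 0, -207/32, 27/32, 225/32]
Echelon form has 3 nonzero rows, so rank(P) = 3.
Each nonzero row contributes one pivot column: 3 pivot columns.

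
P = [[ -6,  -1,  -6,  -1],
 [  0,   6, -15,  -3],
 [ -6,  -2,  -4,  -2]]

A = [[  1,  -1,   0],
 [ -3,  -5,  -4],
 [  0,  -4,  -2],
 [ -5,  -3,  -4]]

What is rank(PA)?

First compute PA:
[[  2,  38,  20],
 [ -3,  39,  18],
 [ 10,  38,  24]]
Now row reduce the product.
R2 ← R2 + (3/2)·R1: [0, 96, 48]
R3 ← R3 − (5)·R1: [0, -152, -76]
R3 ← R3 + (19/12)·R2: [0, 0, 0]
2 nonzero rows, so rank(PA) = 2.

2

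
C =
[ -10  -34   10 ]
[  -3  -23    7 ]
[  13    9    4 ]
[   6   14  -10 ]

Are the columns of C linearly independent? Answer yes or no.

yes

Row reduce C to echelon form.
R2 ← R2 − (3/10)·R1: [0, -64/5, 4]
R3 ← R3 + (13/10)·R1: [0, -176/5, 17]
R4 ← R4 + (3/5)·R1: [0, -32/5, -4]
R3 ← R3 − (11/4)·R2: [0, 0, 6]
R4 ← R4 − (1/2)·R2: [0, 0, -6]
R4 ← R4 + R3: [0, 0, 0]
3 pivots among 3 columns.
Every column is a pivot column, so the columns are linearly independent.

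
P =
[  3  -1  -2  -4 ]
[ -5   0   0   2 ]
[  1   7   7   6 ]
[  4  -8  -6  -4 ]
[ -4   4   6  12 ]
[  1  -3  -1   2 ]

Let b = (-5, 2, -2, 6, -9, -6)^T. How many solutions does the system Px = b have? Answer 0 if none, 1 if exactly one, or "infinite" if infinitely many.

0

Row reduce the augmented matrix [P | b].
R2 ← R2 + (5/3)·R1: [0, -5/3, -10/3, -14/3, -19/3]
R3 ← R3 − (1/3)·R1: [0, 22/3, 23/3, 22/3, -1/3]
R4 ← R4 − (4/3)·R1: [0, -20/3, -10/3, 4/3, 38/3]
R5 ← R5 + (4/3)·R1: [0, 8/3, 10/3, 20/3, -47/3]
R6 ← R6 − (1/3)·R1: [0, -8/3, -1/3, 10/3, -13/3]
R3 ← R3 + (22/5)·R2: [0, 0, -7, -66/5, -141/5]
R4 ← R4 − (4)·R2: [0, 0, 10, 20, 38]
R5 ← R5 + (8/5)·R2: [0, 0, -2, -4/5, -129/5]
R6 ← R6 − (8/5)·R2: [0, 0, 5, 54/5, 29/5]
R4 ← R4 + (10/7)·R3: [0, 0, 0, 8/7, -16/7]
R5 ← R5 − (2/7)·R3: [0, 0, 0, 104/35, -621/35]
R6 ← R6 + (5/7)·R3: [0, 0, 0, 48/35, -502/35]
R5 ← R5 − (13/5)·R4: [0, 0, 0, 0, -59/5]
R6 ← R6 − (6/5)·R4: [0, 0, 0, 0, -58/5]
R6 ← R6 − (58/59)·R5: [0, 0, 0, 0, 0]
The echelon form has 5 nonzero rows; the last pivot sits in the augmented column, so rank(P) = 4 but rank([P|b]) = 5.
Since the ranks differ, the system is inconsistent.
It has no solutions.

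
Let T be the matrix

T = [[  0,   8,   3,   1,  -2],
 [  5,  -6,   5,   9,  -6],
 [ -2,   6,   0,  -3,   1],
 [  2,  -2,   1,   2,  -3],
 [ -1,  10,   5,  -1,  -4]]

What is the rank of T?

Row reduce to echelon form.
Swap R1 ↔ R2
R3 ← R3 + (2/5)·R1: [0, 18/5, 2, 3/5, -7/5]
R4 ← R4 − (2/5)·R1: [0, 2/5, -1, -8/5, -3/5]
R5 ← R5 + (1/5)·R1: [0, 44/5, 6, 4/5, -26/5]
R3 ← R3 − (9/20)·R2: [0, 0, 13/20, 3/20, -1/2]
R4 ← R4 − (1/20)·R2: [0, 0, -23/20, -33/20, -1/2]
R5 ← R5 − (11/10)·R2: [0, 0, 27/10, -3/10, -3]
R4 ← R4 + (23/13)·R3: [0, 0, 0, -18/13, -18/13]
R5 ← R5 − (54/13)·R3: [0, 0, 0, -12/13, -12/13]
R5 ← R5 − (2/3)·R4: [0, 0, 0, 0, 0]
Echelon form has 4 nonzero rows, so rank(T) = 4.

4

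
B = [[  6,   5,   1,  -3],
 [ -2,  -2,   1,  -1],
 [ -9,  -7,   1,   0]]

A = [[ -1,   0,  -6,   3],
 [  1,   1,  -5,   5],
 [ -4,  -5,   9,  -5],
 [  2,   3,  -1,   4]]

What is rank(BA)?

3

First compute BA:
[[-11,  -9, -49,  26],
 [ -6, -10,  32, -25],
 [ -2, -12,  98, -67]]
Now row reduce the product.
R2 ← R2 − (6/11)·R1: [0, -56/11, 646/11, -431/11]
R3 ← R3 − (2/11)·R1: [0, -114/11, 1176/11, -789/11]
R3 ← R3 − (57/28)·R2: [0, 0, -177/14, 225/28]
3 nonzero rows, so rank(BA) = 3.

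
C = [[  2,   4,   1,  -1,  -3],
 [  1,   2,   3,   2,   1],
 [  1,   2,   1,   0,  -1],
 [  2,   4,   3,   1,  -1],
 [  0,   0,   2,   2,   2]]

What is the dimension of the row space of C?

Row reduce to echelon form.
R2 ← R2 − (1/2)·R1: [0, 0, 5/2, 5/2, 5/2]
R3 ← R3 − (1/2)·R1: [0, 0, 1/2, 1/2, 1/2]
R4 ← R4 − R1: [0, 0, 2, 2, 2]
R3 ← R3 − (1/5)·R2: [0, 0, 0, 0, 0]
R4 ← R4 − (4/5)·R2: [0, 0, 0, 0, 0]
R5 ← R5 − (4/5)·R2: [0, 0, 0, 0, 0]
Echelon form has 2 nonzero rows, so rank(C) = 2.
The row space has dimension equal to the rank: 2.

2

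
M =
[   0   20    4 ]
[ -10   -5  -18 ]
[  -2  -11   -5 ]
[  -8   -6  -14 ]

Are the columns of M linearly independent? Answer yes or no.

Row reduce M to echelon form.
Swap R1 ↔ R2
R3 ← R3 − (1/5)·R1: [0, -10, -7/5]
R4 ← R4 − (4/5)·R1: [0, -2, 2/5]
R3 ← R3 + (1/2)·R2: [0, 0, 3/5]
R4 ← R4 + (1/10)·R2: [0, 0, 4/5]
R4 ← R4 − (4/3)·R3: [0, 0, 0]
3 pivots among 3 columns.
Every column is a pivot column, so the columns are linearly independent.

yes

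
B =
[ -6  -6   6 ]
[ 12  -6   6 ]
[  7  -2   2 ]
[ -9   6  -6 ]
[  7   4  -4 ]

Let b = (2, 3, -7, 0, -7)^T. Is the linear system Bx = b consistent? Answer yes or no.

Row reduce the augmented matrix [B | b].
R2 ← R2 + (2)·R1: [0, -18, 18, 7]
R3 ← R3 + (7/6)·R1: [0, -9, 9, -14/3]
R4 ← R4 − (3/2)·R1: [0, 15, -15, -3]
R5 ← R5 + (7/6)·R1: [0, -3, 3, -14/3]
R3 ← R3 − (1/2)·R2: [0, 0, 0, -49/6]
R4 ← R4 + (5/6)·R2: [0, 0, 0, 17/6]
R5 ← R5 − (1/6)·R2: [0, 0, 0, -35/6]
R4 ← R4 + (17/49)·R3: [0, 0, 0, 0]
R5 ← R5 − (5/7)·R3: [0, 0, 0, 0]
The echelon form has 3 nonzero rows; the last pivot sits in the augmented column, so rank(B) = 2 but rank([B|b]) = 3.
Since the ranks differ, the system is inconsistent.

no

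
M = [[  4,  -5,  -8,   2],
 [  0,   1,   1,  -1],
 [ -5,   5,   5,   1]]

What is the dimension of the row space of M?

Row reduce to echelon form.
R3 ← R3 + (5/4)·R1: [0, -5/4, -5, 7/2]
R3 ← R3 + (5/4)·R2: [0, 0, -15/4, 9/4]
Echelon form has 3 nonzero rows, so rank(M) = 3.
The row space has dimension equal to the rank: 3.

3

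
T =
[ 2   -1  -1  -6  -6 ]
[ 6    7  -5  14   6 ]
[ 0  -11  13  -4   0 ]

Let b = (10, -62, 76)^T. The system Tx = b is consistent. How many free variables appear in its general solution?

2

Row reduce the augmented matrix [T | b].
R2 ← R2 − (3)·R1: [0, 10, -2, 32, 24, -92]
R3 ← R3 + (11/10)·R2: [0, 0, 54/5, 156/5, 132/5, -126/5]
The echelon form has 3 nonzero rows, and every pivot lies in the first 5 columns, so rank(T) = rank([T|b]) = 3.
The system is consistent.
Free variables = (unknowns) − (rank) = 5 − 3 = 2.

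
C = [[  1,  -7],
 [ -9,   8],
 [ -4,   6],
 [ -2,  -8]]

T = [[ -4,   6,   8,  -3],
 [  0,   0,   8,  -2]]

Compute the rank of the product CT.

First compute CT:
[[ -4,   6, -48,  11],
 [ 36, -54,  -8,  11],
 [ 16, -24,  16,   0],
 [  8, -12, -80,  22]]
Now row reduce the product.
R2 ← R2 + (9)·R1: [0, 0, -440, 110]
R3 ← R3 + (4)·R1: [0, 0, -176, 44]
R4 ← R4 + (2)·R1: [0, 0, -176, 44]
R3 ← R3 − (2/5)·R2: [0, 0, 0, 0]
R4 ← R4 − (2/5)·R2: [0, 0, 0, 0]
2 nonzero rows, so rank(CT) = 2.

2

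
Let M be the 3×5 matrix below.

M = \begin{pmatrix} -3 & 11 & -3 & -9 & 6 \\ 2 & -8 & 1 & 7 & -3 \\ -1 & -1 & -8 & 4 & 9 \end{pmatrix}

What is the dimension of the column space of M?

Row reduce to echelon form.
R2 ← R2 + (2/3)·R1: [0, -2/3, -1, 1, 1]
R3 ← R3 − (1/3)·R1: [0, -14/3, -7, 7, 7]
R3 ← R3 − (7)·R2: [0, 0, 0, 0, 0]
Echelon form has 2 nonzero rows, so rank(M) = 2.
The column space has dimension equal to the rank: 2.

2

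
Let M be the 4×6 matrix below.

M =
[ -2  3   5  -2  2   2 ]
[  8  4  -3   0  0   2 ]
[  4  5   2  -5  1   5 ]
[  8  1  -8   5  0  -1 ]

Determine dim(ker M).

Row reduce to echelon form.
R2 ← R2 + (4)·R1: [0, 16, 17, -8, 8, 10]
R3 ← R3 + (2)·R1: [0, 11, 12, -9, 5, 9]
R4 ← R4 + (4)·R1: [0, 13, 12, -3, 8, 7]
R3 ← R3 − (11/16)·R2: [0, 0, 5/16, -7/2, -1/2, 17/8]
R4 ← R4 − (13/16)·R2: [0, 0, -29/16, 7/2, 3/2, -9/8]
R4 ← R4 + (29/5)·R3: [0, 0, 0, -84/5, -7/5, 56/5]
4 nonzero rows, so rank(M) = 4.
M has 6 columns; by rank–nullity, nullity = 6 − 4 = 2.

2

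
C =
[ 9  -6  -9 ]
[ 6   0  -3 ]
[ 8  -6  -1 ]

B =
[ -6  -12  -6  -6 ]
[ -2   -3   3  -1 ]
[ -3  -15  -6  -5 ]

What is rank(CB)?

First compute CB:
[[-15,  45, -18,  -3],
 [-27, -27, -18, -21],
 [-33, -63, -60, -37]]
Now row reduce the product.
R2 ← R2 − (9/5)·R1: [0, -108, 72/5, -78/5]
R3 ← R3 − (11/5)·R1: [0, -162, -102/5, -152/5]
R3 ← R3 − (3/2)·R2: [0, 0, -42, -7]
3 nonzero rows, so rank(CB) = 3.

3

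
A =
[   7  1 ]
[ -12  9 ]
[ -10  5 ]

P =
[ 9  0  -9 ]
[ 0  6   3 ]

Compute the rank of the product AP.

2

First compute AP:
[[ 63,   6, -60],
 [-108,  54, 135],
 [-90,  30, 105]]
Now row reduce the product.
R2 ← R2 + (12/7)·R1: [0, 450/7, 225/7]
R3 ← R3 + (10/7)·R1: [0, 270/7, 135/7]
R3 ← R3 − (3/5)·R2: [0, 0, 0]
2 nonzero rows, so rank(AP) = 2.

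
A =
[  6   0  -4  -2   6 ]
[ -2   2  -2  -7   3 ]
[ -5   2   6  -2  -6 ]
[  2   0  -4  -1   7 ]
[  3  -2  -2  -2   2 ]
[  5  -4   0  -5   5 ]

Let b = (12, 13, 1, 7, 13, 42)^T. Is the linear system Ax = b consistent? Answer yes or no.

yes

Row reduce the augmented matrix [A | b].
R2 ← R2 + (1/3)·R1: [0, 2, -10/3, -23/3, 5, 17]
R3 ← R3 + (5/6)·R1: [0, 2, 8/3, -11/3, -1, 11]
R4 ← R4 − (1/3)·R1: [0, 0, -8/3, -1/3, 5, 3]
R5 ← R5 − (1/2)·R1: [0, -2, 0, -1, -1, 7]
R6 ← R6 − (5/6)·R1: [0, -4, 10/3, -10/3, 0, 32]
R3 ← R3 − R2: [0, 0, 6, 4, -6, -6]
R5 ← R5 + R2: [0, 0, -10/3, -26/3, 4, 24]
R6 ← R6 + (2)·R2: [0, 0, -10/3, -56/3, 10, 66]
R4 ← R4 + (4/9)·R3: [0, 0, 0, 13/9, 7/3, 1/3]
R5 ← R5 + (5/9)·R3: [0, 0, 0, -58/9, 2/3, 62/3]
R6 ← R6 + (5/9)·R3: [0, 0, 0, -148/9, 20/3, 188/3]
R5 ← R5 + (58/13)·R4: [0, 0, 0, 0, 144/13, 288/13]
R6 ← R6 + (148/13)·R4: [0, 0, 0, 0, 432/13, 864/13]
R6 ← R6 − (3)·R5: [0, 0, 0, 0, 0, 0]
The echelon form has 5 nonzero rows, and every pivot lies in the first 5 columns, so rank(A) = rank([A|b]) = 5.
The system is consistent.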